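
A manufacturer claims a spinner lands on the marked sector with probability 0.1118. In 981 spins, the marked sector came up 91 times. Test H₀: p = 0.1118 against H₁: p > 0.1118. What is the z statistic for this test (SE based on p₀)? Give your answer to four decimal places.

z = -1.8922

p̂ = 91/981 ≈ 0.0927625.
Standard error under H₀: √(0.1118×0.8882/981) = 0.0100610.
z = (0.0927625 − 0.1118)/0.0100610 = -0.0190375/0.0100610 = -1.8922.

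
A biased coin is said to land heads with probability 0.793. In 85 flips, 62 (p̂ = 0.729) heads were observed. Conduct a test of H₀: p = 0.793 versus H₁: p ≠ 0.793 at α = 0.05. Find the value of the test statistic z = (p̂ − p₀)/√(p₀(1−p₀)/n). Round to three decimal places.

p̂ = 62/85 ≈ 0.72941.
Standard error under H₀: √(0.793×0.207/85) = 0.04395.
z = (0.72941 − 0.793)/0.04395 = -0.06359/0.04395 = -1.447.
p-value = 2·P(Z > 1.447) ≈ 0.1479, so at α = 0.05 we fail to reject H₀.

z = -1.447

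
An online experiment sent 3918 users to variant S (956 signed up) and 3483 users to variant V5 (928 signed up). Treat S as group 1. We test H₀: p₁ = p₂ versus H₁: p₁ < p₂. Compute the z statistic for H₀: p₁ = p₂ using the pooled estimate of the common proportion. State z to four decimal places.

z = -2.2115

p̂₁ = 956/3918 = 0.2440020, p̂₂ = 928/3483 = 0.2664370.
Pooled p̂ = (956+928)/(3918+3483) = 1884/7401 = 0.2545602.
SE = √(0.189759 × 0.000542341) = 0.0101447.
z = (0.2440020 − 0.2664370)/0.0101447 = -0.0224350/0.0101447 = -2.2115.
p-value = P(Z < -2.212) ≈ 0.0135.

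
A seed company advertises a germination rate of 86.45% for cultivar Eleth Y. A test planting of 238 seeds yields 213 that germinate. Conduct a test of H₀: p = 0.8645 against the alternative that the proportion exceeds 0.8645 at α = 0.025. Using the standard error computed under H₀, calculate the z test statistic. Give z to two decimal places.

p̂ = 213/238 ≈ 0.8950.
Under H₀, SE = √(0.8645·0.1355/238) = √(0.000492184) = 0.0222.
z = (0.8950 − 0.8645)/0.0222 = 0.0305/0.0222 = 1.37.
p-value = P(Z > 1.373) ≈ 0.0849; since p > α = 0.025, fail to reject H₀.

z = 1.37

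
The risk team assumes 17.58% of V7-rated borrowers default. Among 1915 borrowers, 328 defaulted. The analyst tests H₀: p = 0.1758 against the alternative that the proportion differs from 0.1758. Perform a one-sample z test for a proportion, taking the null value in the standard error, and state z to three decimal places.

p̂ = 328/1915 = 0.17128.
Standard error under H₀: √(0.1758×0.8242/1915) = 0.00870.
z = (0.17128 − 0.1758)/0.00870 = -0.00452/0.00870 = -0.520.
Two-sided p-value ≈ 2·Φ(−0.520) = 0.6033.

z = -0.520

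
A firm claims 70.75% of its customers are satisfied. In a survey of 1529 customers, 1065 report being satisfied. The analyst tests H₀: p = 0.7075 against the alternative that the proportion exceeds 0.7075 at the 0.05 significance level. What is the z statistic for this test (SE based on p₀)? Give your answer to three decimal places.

z = -0.943

p̂ = 1065/1529 = 0.69653.
Standard error under H₀: √(0.7075×0.2925/1529) = 0.01163.
z = (0.69653 − 0.7075)/0.01163 = -0.01097/0.01163 = -0.943.
p-value = P(Z > -0.943) ≈ 0.8271, so at α = 0.05 we fail to reject H₀.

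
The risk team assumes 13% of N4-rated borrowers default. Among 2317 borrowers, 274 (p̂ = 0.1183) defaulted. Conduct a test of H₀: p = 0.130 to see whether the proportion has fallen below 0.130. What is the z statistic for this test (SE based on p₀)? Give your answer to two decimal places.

p̂ = 274/2317 ≈ 0.11826.
Standard error under H₀: √(0.13×0.87/2317) = 0.00699.
z = (0.11826 − 0.13)/0.00699 = -0.01174/0.00699 = -1.68.
p-value = P(Z < -1.681) ≈ 0.0464.

z = -1.68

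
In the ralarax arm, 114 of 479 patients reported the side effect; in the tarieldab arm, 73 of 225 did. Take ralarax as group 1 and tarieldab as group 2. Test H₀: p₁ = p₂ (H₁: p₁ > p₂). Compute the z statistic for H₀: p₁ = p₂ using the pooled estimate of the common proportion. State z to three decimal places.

z = -2.422

p̂₁ = 114/479 = 0.237996, p̂₂ = 73/225 = 0.324444.
Pooled p̂ = (114+73)/(479+225) = 187/704 = 0.265625.
SE = √(p̂(1−p̂)(1/n₁+1/n₂)) = √(0.265625·0.734375·0.00653213) = √(0.00127421) = 0.035696.
z = (0.237996 − 0.324444)/0.035696 = -0.086448/0.035696 = -2.422.
p-value = P(Z > -2.422) ≈ 0.9923.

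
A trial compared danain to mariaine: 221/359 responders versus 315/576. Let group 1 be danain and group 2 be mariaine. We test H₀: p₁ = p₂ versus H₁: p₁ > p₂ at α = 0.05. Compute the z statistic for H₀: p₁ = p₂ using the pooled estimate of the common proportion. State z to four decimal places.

z = 2.0663

p̂₁ = 221/359 ≈ 0.615599, p̂₂ = 315/576 ≈ 0.546875.
Pooled p̂ = (221+315)/(359+576) = 536/935 = 0.573262.
SE = √(0.244633 × 0.00452163) = 0.033259.
z = (0.615599 − 0.546875)/0.033259 = 0.068724/0.033259 = 2.0663.
p-value = P(Z > 2.066) ≈ 0.0194, so at α = 0.05 we reject H₀.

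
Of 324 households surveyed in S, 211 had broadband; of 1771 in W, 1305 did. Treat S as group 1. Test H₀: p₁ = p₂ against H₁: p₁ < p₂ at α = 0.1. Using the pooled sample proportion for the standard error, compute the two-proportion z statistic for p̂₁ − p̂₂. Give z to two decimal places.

z = -3.17

p̂₁ = 211/324 = 0.6512, p̂₂ = 1305/1771 = 0.7369.
Pooled p̂ = (211+1305)/(324+1771) = 1516/2095 = 0.7236.
SE = √(0.199991 × 0.00365107) = 0.0270.
z = (0.6512 − 0.7369)/0.0270 = -0.0857/0.0270 = -3.17.
p-value = P(Z < -3.169) ≈ 0.0008, so at α = 0.1 we reject H₀.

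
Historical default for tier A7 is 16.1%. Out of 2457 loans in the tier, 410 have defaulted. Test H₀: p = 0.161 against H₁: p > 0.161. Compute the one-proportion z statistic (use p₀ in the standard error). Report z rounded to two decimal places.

p̂ = 410/2457 ≈ 0.16687.
SE = √(p₀(1−p₀)/n) = √(0.13508/2457) = 0.00741.
z = (0.16687 − 0.161)/0.00741 = 0.00587/0.00741 = 0.79.
p-value = P(Z > 0.792) ≈ 0.2143.

z = 0.79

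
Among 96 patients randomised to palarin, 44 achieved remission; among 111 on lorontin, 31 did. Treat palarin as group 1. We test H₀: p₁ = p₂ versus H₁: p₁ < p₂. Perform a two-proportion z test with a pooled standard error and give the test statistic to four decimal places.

p̂₁ = 44/96 ≈ 0.458333, p̂₂ = 31/111 ≈ 0.279279.
Pooled p̂ = (44+31)/(96+111) = 75/207 = 0.362319.
SE = √(p̂(1−p̂)(1/n₁+1/n₂)) = √(0.362319·0.637681·0.0194257) = √(0.00448818) = 0.066994.
z = (0.458333 − 0.279279)/0.066994 = 0.179054/0.066994 = 2.6727.
p-value = P(Z < 2.673) ≈ 0.9962.

z = 2.6727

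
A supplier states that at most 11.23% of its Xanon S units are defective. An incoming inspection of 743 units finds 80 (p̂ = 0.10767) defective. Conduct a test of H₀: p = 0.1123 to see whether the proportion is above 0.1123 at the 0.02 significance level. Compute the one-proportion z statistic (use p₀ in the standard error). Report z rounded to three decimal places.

z = -0.400

p̂ = 80/743 = 0.10767.
Under H₀, SE = √(0.1123·0.8877/743) = √(0.000134171) = 0.01158.
z = (0.10767 − 0.1123)/0.01158 = -0.00463/0.01158 = -0.400.
p-value = P(Z > -0.400) ≈ 0.6553. With α = 0.02, fail to reject H₀.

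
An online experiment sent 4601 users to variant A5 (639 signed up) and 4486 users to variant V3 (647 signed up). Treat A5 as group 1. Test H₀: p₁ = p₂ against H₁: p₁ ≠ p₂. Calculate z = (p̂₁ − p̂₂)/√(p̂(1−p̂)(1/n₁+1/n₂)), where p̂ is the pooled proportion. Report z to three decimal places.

z = -0.731

p̂₁ = 639/4601 = 0.138883, p̂₂ = 647/4486 = 0.144226.
Pooled p̂ = (639+647)/(4601+4486) = 1286/9087 = 0.141521.
SE = √(0.121493 × 0.00044026) = 0.007314.
z = (0.138883 − 0.144226)/0.007314 = -0.005343/0.007314 = -0.731.
Two-sided p-value ≈ 2·Φ(−0.731) = 0.4650.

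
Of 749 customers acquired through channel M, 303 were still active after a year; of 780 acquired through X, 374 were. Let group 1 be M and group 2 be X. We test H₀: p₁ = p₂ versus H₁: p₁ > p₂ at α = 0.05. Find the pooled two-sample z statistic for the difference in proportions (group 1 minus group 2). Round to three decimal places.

p̂₁ = 303/749 = 0.404539, p̂₂ = 374/780 = 0.479487.
Pooled p̂ = (303+374)/(749+780) = 677/1529 = 0.442773.
SE = √(0.246725 × 0.00261716) = 0.025411.
z = (0.404539 − 0.479487)/0.025411 = -0.074948/0.025411 = -2.949.
p-value = P(Z > -2.949) ≈ 0.9984; since p > α = 0.05, fail to reject H₀.

z = -2.949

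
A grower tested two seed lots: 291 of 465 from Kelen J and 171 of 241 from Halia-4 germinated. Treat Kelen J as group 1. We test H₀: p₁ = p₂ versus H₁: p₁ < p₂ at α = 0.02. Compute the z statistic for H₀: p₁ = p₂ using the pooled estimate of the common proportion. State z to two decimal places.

p̂₁ = 291/465 ≈ 0.6258, p̂₂ = 171/241 ≈ 0.7095.
Pooled p̂ = (291+171)/(465+241) = 462/706 = 0.6544.
SE = √(0.226163 × 0.00629992) = 0.0377.
z = (0.6258 − 0.7095)/0.0377 = -0.0837/0.0377 = -2.22.
p-value = P(Z < -2.218) ≈ 0.0133, so at α = 0.02 we reject H₀.

z = -2.22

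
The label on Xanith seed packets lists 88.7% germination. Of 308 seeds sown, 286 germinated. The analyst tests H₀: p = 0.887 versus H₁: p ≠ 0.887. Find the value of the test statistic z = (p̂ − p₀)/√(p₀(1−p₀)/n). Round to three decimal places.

z = 2.304

p̂ = 286/308 ≈ 0.92857.
Under H₀, SE = √(0.887·0.113/308) = √(0.000325425) = 0.01804.
z = (0.92857 − 0.887)/0.01804 = 0.04157/0.01804 = 2.304.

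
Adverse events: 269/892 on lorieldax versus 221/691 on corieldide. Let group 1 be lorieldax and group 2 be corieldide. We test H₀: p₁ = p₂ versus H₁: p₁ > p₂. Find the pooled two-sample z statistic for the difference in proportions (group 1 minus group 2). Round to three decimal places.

z = -0.779

p̂₁ = 269/892 ≈ 0.30157, p̂₂ = 221/691 ≈ 0.31983.
Pooled p̂ = (269+221)/(892+691) = 490/1583 = 0.30954.
SE = √(p̂(1−p̂)(1/n₁+1/n₂)) = √(0.30954·0.69046·0.00256825) = √(0.000548899) = 0.02343.
z = (0.30157 − 0.31983)/0.02343 = -0.01826/0.02343 = -0.779.
p-value = P(Z > -0.779) ≈ 0.7821.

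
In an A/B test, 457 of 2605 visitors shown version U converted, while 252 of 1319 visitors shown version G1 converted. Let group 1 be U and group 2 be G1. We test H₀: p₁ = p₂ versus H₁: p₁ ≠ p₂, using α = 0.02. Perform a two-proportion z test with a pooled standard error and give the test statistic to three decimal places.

p̂₁ = 457/2605 = 0.1754319, p̂₂ = 252/1319 = 0.1910538.
Pooled p̂ = (457+252)/(2605+1319) = 709/3924 = 0.1806830.
SE = √(0.148037 × 0.00114203) = 0.0130024.
z = (0.1754319 − 0.1910538)/0.0130024 = -0.0156219/0.0130024 = -1.201.
p-value = 2·P(Z > 1.201) ≈ 0.2296. With α = 0.02, fail to reject H₀.

z = -1.201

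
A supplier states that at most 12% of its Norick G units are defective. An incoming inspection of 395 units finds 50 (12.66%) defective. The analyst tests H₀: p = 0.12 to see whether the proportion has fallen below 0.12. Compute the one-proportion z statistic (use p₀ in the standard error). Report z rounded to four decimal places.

z = 0.4026

p̂ = 50/395 ≈ 0.1265823.
Standard error under H₀: √(0.12×0.88/395) = 0.0163506.
z = (0.1265823 − 0.12)/0.0163506 = 0.0065823/0.0163506 = 0.4026.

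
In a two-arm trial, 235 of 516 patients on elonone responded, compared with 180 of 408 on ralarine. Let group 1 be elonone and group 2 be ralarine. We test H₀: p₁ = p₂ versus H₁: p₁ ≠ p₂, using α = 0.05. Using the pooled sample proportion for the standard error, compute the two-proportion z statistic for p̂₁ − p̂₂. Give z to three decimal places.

z = 0.432

p̂₁ = 235/516 ≈ 0.45543, p̂₂ = 180/408 ≈ 0.44118.
Pooled p̂ = (235+180)/(516+408) = 415/924 = 0.44913.
SE = √(p̂(1−p̂)(1/n₁+1/n₂)) = √(0.44913·0.55087·0.00438896) = √(0.00108589) = 0.03295.
z = (0.45543 − 0.44118)/0.03295 = 0.01425/0.03295 = 0.432.
Two-sided p-value ≈ 2·Φ(−0.432) = 0.6654; since p > α = 0.05, fail to reject H₀.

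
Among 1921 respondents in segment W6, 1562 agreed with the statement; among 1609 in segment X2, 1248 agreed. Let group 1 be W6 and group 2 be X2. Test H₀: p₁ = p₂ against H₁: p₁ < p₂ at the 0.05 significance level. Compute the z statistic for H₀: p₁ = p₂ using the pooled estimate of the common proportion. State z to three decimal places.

p̂₁ = 1562/1921 = 0.81312, p̂₂ = 1248/1609 = 0.77564.
Pooled p̂ = (1562+1248)/(1921+1609) = 2810/3530 = 0.79603.
SE = √(0.162364 × 0.00114207) = 0.01362.
z = (0.81312 − 0.77564)/0.01362 = 0.03748/0.01362 = 2.752.
p-value = P(Z < 2.752) ≈ 0.9970. With α = 0.05, fail to reject H₀.

z = 2.752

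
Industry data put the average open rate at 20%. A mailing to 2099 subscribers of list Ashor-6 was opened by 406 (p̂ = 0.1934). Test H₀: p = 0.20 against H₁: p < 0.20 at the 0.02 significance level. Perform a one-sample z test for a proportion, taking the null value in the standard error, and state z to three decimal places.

z = -0.753

p̂ = 406/2099 ≈ 0.19343.
SE = √(p₀(1−p₀)/n) = √(0.16/2099) = 0.00873.
z = (0.19343 − 0.2)/0.00873 = -0.00657/0.00873 = -0.753.
p-value = P(Z < -0.753) ≈ 0.2257, so at α = 0.02 we fail to reject H₀.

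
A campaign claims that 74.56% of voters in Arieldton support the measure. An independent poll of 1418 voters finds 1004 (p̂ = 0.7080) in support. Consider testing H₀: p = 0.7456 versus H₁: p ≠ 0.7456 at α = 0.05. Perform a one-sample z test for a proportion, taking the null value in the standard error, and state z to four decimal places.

p̂ = 1004/1418 ≈ 0.7080395.
SE = √(p₀(1−p₀)/n) = √(0.18968/1418) = 0.0115657.
z = (0.7080395 − 0.7456)/0.0115657 = -0.0375605/0.0115657 = -3.2476.
Two-sided p-value ≈ 2·Φ(−3.248) = 0.0012. With α = 0.05, reject H₀.

z = -3.2476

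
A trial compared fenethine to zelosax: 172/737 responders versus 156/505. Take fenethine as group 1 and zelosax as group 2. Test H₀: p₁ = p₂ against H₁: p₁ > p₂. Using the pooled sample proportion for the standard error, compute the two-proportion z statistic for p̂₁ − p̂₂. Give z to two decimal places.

p̂₁ = 172/737 = 0.23338, p̂₂ = 156/505 = 0.30891.
Pooled p̂ = (172+156)/(737+505) = 328/1242 = 0.26409.
SE = √(p̂(1−p̂)(1/n₁+1/n₂)) = √(0.26409·0.73591·0.00333705) = √(0.000648544) = 0.02547.
z = (0.23338 − 0.30891)/0.02547 = -0.07553/0.02547 = -2.97.

z = -2.97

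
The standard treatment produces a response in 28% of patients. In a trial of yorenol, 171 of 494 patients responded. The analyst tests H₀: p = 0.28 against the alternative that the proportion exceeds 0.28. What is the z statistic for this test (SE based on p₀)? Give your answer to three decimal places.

z = 3.275

p̂ = 171/494 = 0.34615.
Standard error under H₀: √(0.28×0.72/494) = 0.02020.
z = (0.34615 − 0.28)/0.02020 = 0.06615/0.02020 = 3.275.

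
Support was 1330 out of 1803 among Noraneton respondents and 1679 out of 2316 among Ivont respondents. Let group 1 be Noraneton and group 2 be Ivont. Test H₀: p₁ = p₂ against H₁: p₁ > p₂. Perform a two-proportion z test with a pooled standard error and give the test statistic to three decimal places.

p̂₁ = 1330/1803 ≈ 0.737659, p̂₂ = 1679/2316 ≈ 0.724957.
Pooled p̂ = (1330+1679)/(1803+2316) = 3009/4119 = 0.730517.
SE = √(p̂(1−p̂)(1/n₁+1/n₂)) = √(0.730517·0.269483·0.00098641) = √(0.000194187) = 0.013935.
z = (0.737659 − 0.724957)/0.013935 = 0.012702/0.013935 = 0.912.
p-value = P(Z > 0.912) ≈ 0.1810.

z = 0.912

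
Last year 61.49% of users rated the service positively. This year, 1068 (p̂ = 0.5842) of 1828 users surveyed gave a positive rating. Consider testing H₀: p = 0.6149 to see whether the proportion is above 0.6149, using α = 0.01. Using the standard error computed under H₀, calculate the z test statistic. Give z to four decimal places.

z = -2.6934

p̂ = 1068/1828 ≈ 0.5842451.
SE = √(p₀(1−p₀)/n) = √(0.2368/1828) = 0.0113815.
z = (0.5842451 − 0.6149)/0.0113815 = -0.0306549/0.0113815 = -2.6934.
p-value = P(Z > -2.693) ≈ 0.9965; since p > α = 0.01, fail to reject H₀.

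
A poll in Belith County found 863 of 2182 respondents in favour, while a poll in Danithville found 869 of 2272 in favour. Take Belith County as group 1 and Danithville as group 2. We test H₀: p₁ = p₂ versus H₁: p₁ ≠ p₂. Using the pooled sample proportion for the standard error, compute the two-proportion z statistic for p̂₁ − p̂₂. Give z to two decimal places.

z = 0.89

p̂₁ = 863/2182 = 0.3955, p̂₂ = 869/2272 = 0.3825.
Pooled p̂ = (863+869)/(2182+2272) = 1732/4454 = 0.3889.
SE = √(0.237649 × 0.000898436) = 0.0146.
z = (0.3955 − 0.3825)/0.0146 = 0.0130/0.0146 = 0.89.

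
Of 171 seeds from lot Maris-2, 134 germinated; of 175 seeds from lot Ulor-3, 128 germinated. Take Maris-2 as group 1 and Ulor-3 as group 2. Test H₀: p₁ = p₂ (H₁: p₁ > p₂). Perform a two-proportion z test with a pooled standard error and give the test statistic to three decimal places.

z = 1.132

p̂₁ = 134/171 ≈ 0.78363, p̂₂ = 128/175 ≈ 0.73143.
Pooled p̂ = (134+128)/(171+175) = 262/346 = 0.75723.
SE = √(0.183835 × 0.0115622) = 0.04610.
z = (0.78363 − 0.73143)/0.04610 = 0.05220/0.04610 = 1.132.
p-value = P(Z > 1.132) ≈ 0.1288.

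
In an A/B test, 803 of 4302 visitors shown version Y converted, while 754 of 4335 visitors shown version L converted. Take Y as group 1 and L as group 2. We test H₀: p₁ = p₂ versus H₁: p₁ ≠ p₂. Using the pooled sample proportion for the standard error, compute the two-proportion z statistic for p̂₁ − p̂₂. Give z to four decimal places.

p̂₁ = 803/4302 ≈ 0.1866574, p̂₂ = 754/4335 ≈ 0.1739331.
Pooled p̂ = (803+754)/(4302+4335) = 1557/8637 = 0.1802709.
SE = √(p̂(1−p̂)(1/n₁+1/n₂)) = √(0.1802709·0.8197291·0.000463131) = √(6.84383e-05) = 0.0082727.
z = (0.1866574 − 0.1739331)/0.0082727 = 0.0127243/0.0082727 = 1.5381.

z = 1.5381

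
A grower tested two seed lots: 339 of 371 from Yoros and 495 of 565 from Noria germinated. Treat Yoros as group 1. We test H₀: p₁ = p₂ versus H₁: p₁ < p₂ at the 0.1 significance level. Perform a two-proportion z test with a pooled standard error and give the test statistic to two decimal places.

z = 1.81

p̂₁ = 339/371 = 0.9137, p̂₂ = 495/565 = 0.8761.
Pooled p̂ = (339+495)/(371+565) = 834/936 = 0.8910.
SE = √(p̂(1−p̂)(1/n₁+1/n₂)) = √(0.8910·0.1090·0.00446533) = √(0.000433579) = 0.0208.
z = (0.9137 − 0.8761)/0.0208 = 0.0376/0.0208 = 1.81.
p-value = P(Z < 1.808) ≈ 0.9647; since p > α = 0.1, fail to reject H₀.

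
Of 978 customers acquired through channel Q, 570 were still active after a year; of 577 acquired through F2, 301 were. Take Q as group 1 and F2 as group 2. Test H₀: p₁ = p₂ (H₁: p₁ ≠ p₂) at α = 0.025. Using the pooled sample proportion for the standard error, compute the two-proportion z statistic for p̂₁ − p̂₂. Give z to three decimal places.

z = 2.347

p̂₁ = 570/978 ≈ 0.58282, p̂₂ = 301/577 ≈ 0.52166.
Pooled p̂ = (570+301)/(978+577) = 871/1555 = 0.56013.
SE = √(0.246385 × 0.0027556) = 0.02606.
z = (0.58282 − 0.52166)/0.02606 = 0.06116/0.02606 = 2.347.
p-value = 2·P(Z > 2.347) ≈ 0.0189, so at α = 0.025 we reject H₀.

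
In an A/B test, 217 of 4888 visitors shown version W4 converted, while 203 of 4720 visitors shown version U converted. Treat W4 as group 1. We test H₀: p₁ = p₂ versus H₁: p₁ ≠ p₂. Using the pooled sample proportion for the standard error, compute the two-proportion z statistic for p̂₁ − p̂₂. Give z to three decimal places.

z = 0.332

p̂₁ = 217/4888 ≈ 0.044394, p̂₂ = 203/4720 ≈ 0.043008.
Pooled p̂ = (217+203)/(4888+4720) = 420/9608 = 0.043714.
SE = √(p̂(1−p̂)(1/n₁+1/n₂)) = √(0.043714·0.956286·0.000416447) = √(1.74086e-05) = 0.004172.
z = (0.044394 − 0.043008)/0.004172 = 0.001386/0.004172 = 0.332.
p-value = 2·P(Z > 0.332) ≈ 0.7398.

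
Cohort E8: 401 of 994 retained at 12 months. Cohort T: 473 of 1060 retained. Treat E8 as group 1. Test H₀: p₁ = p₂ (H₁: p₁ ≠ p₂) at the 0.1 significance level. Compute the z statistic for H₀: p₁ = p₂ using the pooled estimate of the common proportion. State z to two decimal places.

p̂₁ = 401/994 ≈ 0.4034, p̂₂ = 473/1060 ≈ 0.4462.
Pooled p̂ = (401+473)/(994+1060) = 874/2054 = 0.4255.
SE = √(0.244451 × 0.00194943) = 0.0218.
z = (0.4034 − 0.4462)/0.0218 = -0.0428/0.0218 = -1.96.
Two-sided p-value ≈ 2·Φ(−1.961) = 0.0499; since p < α = 0.1, reject H₀.

z = -1.96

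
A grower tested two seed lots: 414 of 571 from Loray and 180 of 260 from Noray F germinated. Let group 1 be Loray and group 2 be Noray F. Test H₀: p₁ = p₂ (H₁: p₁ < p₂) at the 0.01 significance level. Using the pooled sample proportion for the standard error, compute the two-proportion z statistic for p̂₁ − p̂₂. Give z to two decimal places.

z = 0.97

p̂₁ = 414/571 = 0.7250, p̂₂ = 180/260 = 0.6923.
Pooled p̂ = (414+180)/(571+260) = 594/831 = 0.7148.
SE = √(p̂(1−p̂)(1/n₁+1/n₂)) = √(0.7148·0.2852·0.00559747) = √(0.0011411) = 0.0338.
z = (0.7250 − 0.6923)/0.0338 = 0.0327/0.0338 = 0.97.
p-value = P(Z < 0.969) ≈ 0.8338; since p > α = 0.01, fail to reject H₀.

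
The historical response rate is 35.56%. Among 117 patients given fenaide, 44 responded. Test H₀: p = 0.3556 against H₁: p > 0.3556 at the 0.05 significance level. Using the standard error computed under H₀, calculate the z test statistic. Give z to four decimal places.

z = 0.4625

p̂ = 44/117 ≈ 0.376068.
Under H₀, SE = √(0.3556·0.6444/117) = √(0.00195854) = 0.044255.
z = (0.376068 − 0.3556)/0.044255 = 0.020468/0.044255 = 0.4625.
p-value = P(Z > 0.463) ≈ 0.3219, so at α = 0.05 we fail to reject H₀.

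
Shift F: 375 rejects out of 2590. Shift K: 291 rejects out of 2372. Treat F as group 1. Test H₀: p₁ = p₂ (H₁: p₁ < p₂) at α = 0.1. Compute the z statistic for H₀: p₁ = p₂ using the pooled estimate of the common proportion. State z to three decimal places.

z = 2.282

p̂₁ = 375/2590 ≈ 0.14479, p̂₂ = 291/2372 ≈ 0.12268.
Pooled p̂ = (375+291)/(2590+2372) = 666/4962 = 0.13422.
SE = √(p̂(1−p̂)(1/n₁+1/n₂)) = √(0.13422·0.86578·0.000807686) = √(9.38571e-05) = 0.00969.
z = (0.14479 − 0.12268)/0.00969 = 0.02211/0.00969 = 2.282.
p-value = P(Z < 2.282) ≈ 0.9888, so at α = 0.1 we fail to reject H₀.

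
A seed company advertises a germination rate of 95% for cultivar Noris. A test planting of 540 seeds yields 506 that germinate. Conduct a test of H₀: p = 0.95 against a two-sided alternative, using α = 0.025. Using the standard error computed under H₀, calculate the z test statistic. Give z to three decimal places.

p̂ = 506/540 ≈ 0.93704.
SE = √(p₀(1−p₀)/n) = √(0.0475/540) = 0.00938.
z = (0.93704 − 0.95)/0.00938 = -0.01296/0.00938 = -1.382.
Two-sided p-value ≈ 2·Φ(−1.382) = 0.1669; since p > α = 0.025, fail to reject H₀.

z = -1.382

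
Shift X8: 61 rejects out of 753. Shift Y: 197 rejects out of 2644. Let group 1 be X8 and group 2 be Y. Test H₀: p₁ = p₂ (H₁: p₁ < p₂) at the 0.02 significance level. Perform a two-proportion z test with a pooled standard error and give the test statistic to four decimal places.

z = 0.5941

p̂₁ = 61/753 ≈ 0.081009, p̂₂ = 197/2644 ≈ 0.074508.
Pooled p̂ = (61+197)/(753+2644) = 258/3397 = 0.075949.
SE = √(p̂(1−p̂)(1/n₁+1/n₂)) = √(0.075949·0.924051·0.00170624) = √(0.000119745) = 0.010943.
z = (0.081009 − 0.074508)/0.010943 = 0.006501/0.010943 = 0.5941.
p-value = P(Z < 0.594) ≈ 0.7238. With α = 0.02, fail to reject H₀.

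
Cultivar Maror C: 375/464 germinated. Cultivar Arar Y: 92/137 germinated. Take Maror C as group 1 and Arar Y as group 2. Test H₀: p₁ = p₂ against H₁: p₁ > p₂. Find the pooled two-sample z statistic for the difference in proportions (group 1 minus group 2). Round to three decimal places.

p̂₁ = 375/464 ≈ 0.80819, p̂₂ = 92/137 ≈ 0.67153.
Pooled p̂ = (375+92)/(464+137) = 467/601 = 0.77704.
SE = √(p̂(1−p̂)(1/n₁+1/n₂)) = √(0.77704·0.22296·0.00945444) = √(0.00163798) = 0.04047.
z = (0.80819 − 0.67153)/0.04047 = 0.13666/0.04047 = 3.377.

z = 3.377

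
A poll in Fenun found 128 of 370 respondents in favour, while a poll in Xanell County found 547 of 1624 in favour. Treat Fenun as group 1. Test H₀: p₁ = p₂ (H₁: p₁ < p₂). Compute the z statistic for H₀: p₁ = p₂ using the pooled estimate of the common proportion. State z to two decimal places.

z = 0.33

p̂₁ = 128/370 ≈ 0.3459, p̂₂ = 547/1624 ≈ 0.3368.
Pooled p̂ = (128+547)/(370+1624) = 675/1994 = 0.3385.
SE = √(0.223923 × 0.00331847) = 0.0273.
z = (0.3459 − 0.3368)/0.0273 = 0.0091/0.0273 = 0.33.
p-value = P(Z < 0.335) ≈ 0.6311.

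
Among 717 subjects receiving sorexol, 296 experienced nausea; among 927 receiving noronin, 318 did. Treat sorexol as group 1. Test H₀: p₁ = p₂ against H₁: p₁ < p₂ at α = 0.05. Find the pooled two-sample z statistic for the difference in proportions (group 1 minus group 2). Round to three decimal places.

z = 2.901

p̂₁ = 296/717 ≈ 0.41283, p̂₂ = 318/927 ≈ 0.34304.
Pooled p̂ = (296+318)/(717+927) = 614/1644 = 0.37348.
SE = √(p̂(1−p̂)(1/n₁+1/n₂)) = √(0.37348·0.62652·0.00247345) = √(0.000578769) = 0.02406.
z = (0.41283 − 0.34304)/0.02406 = 0.06979/0.02406 = 2.901.
p-value = P(Z < 2.901) ≈ 0.9981, so at α = 0.05 we fail to reject H₀.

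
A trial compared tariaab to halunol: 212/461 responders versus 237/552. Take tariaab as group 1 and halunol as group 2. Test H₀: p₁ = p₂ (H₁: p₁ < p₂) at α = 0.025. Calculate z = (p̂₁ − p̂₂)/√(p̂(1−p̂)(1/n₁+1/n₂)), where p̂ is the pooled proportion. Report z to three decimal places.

z = 0.974

p̂₁ = 212/461 = 0.45987, p̂₂ = 237/552 = 0.42935.
Pooled p̂ = (212+237)/(461+552) = 449/1013 = 0.44324.
SE = √(p̂(1−p̂)(1/n₁+1/n₂)) = √(0.44324·0.55676·0.00398079) = √(0.000982372) = 0.03134.
z = (0.45987 − 0.42935)/0.03134 = 0.03052/0.03134 = 0.974.
p-value = P(Z < 0.974) ≈ 0.8349, so at α = 0.025 we fail to reject H₀.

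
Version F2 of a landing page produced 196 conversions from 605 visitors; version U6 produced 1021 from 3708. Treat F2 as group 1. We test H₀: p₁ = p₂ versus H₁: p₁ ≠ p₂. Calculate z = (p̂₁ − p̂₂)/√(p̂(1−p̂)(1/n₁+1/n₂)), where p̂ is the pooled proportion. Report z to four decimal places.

z = 2.4636

p̂₁ = 196/605 ≈ 0.323967, p̂₂ = 1021/3708 ≈ 0.275351.
Pooled p̂ = (196+1021)/(605+3708) = 1217/4313 = 0.282170.
SE = √(0.20255 × 0.00192258) = 0.019734.
z = (0.323967 − 0.275351)/0.019734 = 0.048616/0.019734 = 2.4636.
Two-sided p-value ≈ 2·Φ(−2.464) = 0.0138.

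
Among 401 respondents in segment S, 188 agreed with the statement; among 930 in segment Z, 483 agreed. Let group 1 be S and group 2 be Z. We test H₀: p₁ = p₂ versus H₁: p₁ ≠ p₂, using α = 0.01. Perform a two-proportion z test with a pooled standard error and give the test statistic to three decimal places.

p̂₁ = 188/401 = 0.468828, p̂₂ = 483/930 = 0.519355.
Pooled p̂ = (188+483)/(401+930) = 671/1331 = 0.504132.
SE = √(0.249983 × 0.00356903) = 0.029870.
z = (0.468828 − 0.519355)/0.029870 = -0.050527/0.029870 = -1.692.
Two-sided p-value ≈ 2·Φ(−1.692) = 0.0907; since p > α = 0.01, fail to reject H₀.

z = -1.692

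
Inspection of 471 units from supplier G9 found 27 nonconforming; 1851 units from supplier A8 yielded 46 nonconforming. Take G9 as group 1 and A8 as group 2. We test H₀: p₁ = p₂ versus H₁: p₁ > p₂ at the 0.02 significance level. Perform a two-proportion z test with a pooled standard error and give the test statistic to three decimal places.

z = 3.606

p̂₁ = 27/471 ≈ 0.057325, p̂₂ = 46/1851 ≈ 0.024851.
Pooled p̂ = (27+46)/(471+1851) = 73/2322 = 0.031438.
SE = √(0.03045 × 0.00266339) = 0.009006.
z = (0.057325 − 0.024851)/0.009006 = 0.032474/0.009006 = 3.606.
p-value = P(Z > 3.606) ≈ 0.0002. With α = 0.02, reject H₀.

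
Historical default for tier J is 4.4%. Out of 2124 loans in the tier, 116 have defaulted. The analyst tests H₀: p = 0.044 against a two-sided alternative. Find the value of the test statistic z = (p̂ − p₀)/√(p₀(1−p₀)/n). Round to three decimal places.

p̂ = 116/2124 = 0.054614.
Under H₀, SE = √(0.044·0.956/2124) = √(1.98041e-05) = 0.004450.
z = (0.054614 − 0.044)/0.004450 = 0.010614/0.004450 = 2.385.
Two-sided p-value ≈ 2·Φ(−2.385) = 0.0171.

z = 2.385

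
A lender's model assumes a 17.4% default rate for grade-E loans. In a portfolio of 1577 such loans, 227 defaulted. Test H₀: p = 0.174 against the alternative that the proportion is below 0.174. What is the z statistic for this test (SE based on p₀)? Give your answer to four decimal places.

z = -3.1483

p̂ = 227/1577 = 0.1439442.
Standard error under H₀: √(0.174×0.826/1577) = 0.0095466.
z = (0.1439442 − 0.174)/0.0095466 = -0.0300558/0.0095466 = -3.1483.
p-value = P(Z < -3.148) ≈ 0.0008.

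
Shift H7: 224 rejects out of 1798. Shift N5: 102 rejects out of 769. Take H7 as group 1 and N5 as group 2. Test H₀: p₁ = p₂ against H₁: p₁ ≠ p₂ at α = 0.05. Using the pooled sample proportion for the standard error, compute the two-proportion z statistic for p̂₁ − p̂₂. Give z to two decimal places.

p̂₁ = 224/1798 = 0.1246, p̂₂ = 102/769 = 0.1326.
Pooled p̂ = (224+102)/(1798+769) = 326/2567 = 0.1270.
SE = √(p̂(1−p̂)(1/n₁+1/n₂)) = √(0.1270·0.8730·0.00185656) = √(0.000205834) = 0.0143.
z = (0.1246 − 0.1326)/0.0143 = -0.0080/0.0143 = -0.56.
p-value = 2·P(Z > 0.562) ≈ 0.5744, so at α = 0.05 we fail to reject H₀.

z = -0.56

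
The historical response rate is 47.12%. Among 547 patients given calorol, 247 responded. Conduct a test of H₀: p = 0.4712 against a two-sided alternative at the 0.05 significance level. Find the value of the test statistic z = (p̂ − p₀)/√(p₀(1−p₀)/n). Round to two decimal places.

z = -0.92

p̂ = 247/547 = 0.4516.
SE = √(p₀(1−p₀)/n) = √(0.24917/547) = 0.0213.
z = (0.4516 − 0.4712)/0.0213 = -0.0196/0.0213 = -0.92.
p-value = 2·P(Z > 0.920) ≈ 0.3573, so at α = 0.05 we fail to reject H₀.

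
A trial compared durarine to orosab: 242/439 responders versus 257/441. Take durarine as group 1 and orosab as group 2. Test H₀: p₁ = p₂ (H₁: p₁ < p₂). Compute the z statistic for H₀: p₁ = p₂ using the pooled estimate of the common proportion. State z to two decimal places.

z = -0.94

p̂₁ = 242/439 ≈ 0.5513, p̂₂ = 257/441 ≈ 0.5828.
Pooled p̂ = (242+257)/(439+441) = 499/880 = 0.5670.
SE = √(0.245505 × 0.00454548) = 0.0334.
z = (0.5513 − 0.5828)/0.0334 = -0.0315/0.0334 = -0.94.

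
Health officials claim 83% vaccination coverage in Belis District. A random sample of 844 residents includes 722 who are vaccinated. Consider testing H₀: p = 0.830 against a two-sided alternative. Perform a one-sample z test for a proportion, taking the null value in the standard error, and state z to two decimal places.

z = 1.97

p̂ = 722/844 ≈ 0.85545.
Standard error under H₀: √(0.83×0.17/844) = 0.01293.
z = (0.85545 − 0.83)/0.01293 = 0.02545/0.01293 = 1.97.
Two-sided p-value ≈ 2·Φ(−1.968) = 0.0490.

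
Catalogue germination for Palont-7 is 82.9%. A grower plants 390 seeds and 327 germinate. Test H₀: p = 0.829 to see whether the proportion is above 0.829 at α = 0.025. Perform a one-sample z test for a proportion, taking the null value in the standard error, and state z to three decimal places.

z = 0.496

p̂ = 327/390 = 0.83846.
SE = √(p₀(1−p₀)/n) = √(0.14176/390) = 0.01907.
z = (0.83846 − 0.829)/0.01907 = 0.00946/0.01907 = 0.496.
p-value = P(Z > 0.496) ≈ 0.3099. With α = 0.025, fail to reject H₀.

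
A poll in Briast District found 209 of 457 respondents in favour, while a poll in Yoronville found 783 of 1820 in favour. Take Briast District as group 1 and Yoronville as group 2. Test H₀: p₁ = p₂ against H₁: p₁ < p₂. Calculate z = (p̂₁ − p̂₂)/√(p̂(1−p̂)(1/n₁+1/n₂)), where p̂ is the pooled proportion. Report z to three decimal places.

p̂₁ = 209/457 ≈ 0.45733, p̂₂ = 783/1820 ≈ 0.43022.
Pooled p̂ = (209+783)/(457+1820) = 992/2277 = 0.43566.
SE = √(p̂(1−p̂)(1/n₁+1/n₂)) = √(0.43566·0.56434·0.00273763) = √(0.000673076) = 0.02594.
z = (0.45733 − 0.43022)/0.02594 = 0.02711/0.02594 = 1.045.
p-value = P(Z < 1.045) ≈ 0.8520.

z = 1.045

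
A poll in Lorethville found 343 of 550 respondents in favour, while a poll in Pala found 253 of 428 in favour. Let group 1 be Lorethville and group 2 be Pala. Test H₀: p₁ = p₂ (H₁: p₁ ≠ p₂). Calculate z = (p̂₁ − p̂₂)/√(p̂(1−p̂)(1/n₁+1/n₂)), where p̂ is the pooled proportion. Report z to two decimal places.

z = 1.03

p̂₁ = 343/550 = 0.62364, p̂₂ = 253/428 = 0.59112.
Pooled p̂ = (343+253)/(550+428) = 596/978 = 0.60941.
SE = √(p̂(1−p̂)(1/n₁+1/n₂)) = √(0.60941·0.39059·0.00415463) = √(0.000988927) = 0.03145.
z = (0.62364 − 0.59112)/0.03145 = 0.03252/0.03145 = 1.03.
Two-sided p-value ≈ 2·Φ(−1.034) = 0.3012.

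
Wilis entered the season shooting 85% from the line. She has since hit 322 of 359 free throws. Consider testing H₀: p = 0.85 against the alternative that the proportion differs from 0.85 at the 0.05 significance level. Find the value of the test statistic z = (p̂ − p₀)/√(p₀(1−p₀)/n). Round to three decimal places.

z = 2.491

p̂ = 322/359 = 0.896936.
Under H₀, SE = √(0.85·0.15/359) = √(0.000355153) = 0.018846.
z = (0.896936 − 0.85)/0.018846 = 0.046936/0.018846 = 2.491.
Two-sided p-value ≈ 2·Φ(−2.491) = 0.0128; since p < α = 0.05, reject H₀.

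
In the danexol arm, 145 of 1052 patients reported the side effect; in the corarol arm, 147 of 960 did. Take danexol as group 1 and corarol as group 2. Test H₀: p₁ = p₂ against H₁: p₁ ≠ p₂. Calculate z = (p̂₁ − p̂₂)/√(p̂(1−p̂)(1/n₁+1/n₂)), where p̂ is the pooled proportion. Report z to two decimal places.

p̂₁ = 145/1052 ≈ 0.1378, p̂₂ = 147/960 ≈ 0.1531.
Pooled p̂ = (145+147)/(1052+960) = 292/2012 = 0.1451.
SE = √(0.124067 × 0.00199224) = 0.0157.
z = (0.1378 − 0.1531)/0.0157 = -0.0153/0.0157 = -0.97.
Two-sided p-value ≈ 2·Φ(−0.973) = 0.3307.

z = -0.97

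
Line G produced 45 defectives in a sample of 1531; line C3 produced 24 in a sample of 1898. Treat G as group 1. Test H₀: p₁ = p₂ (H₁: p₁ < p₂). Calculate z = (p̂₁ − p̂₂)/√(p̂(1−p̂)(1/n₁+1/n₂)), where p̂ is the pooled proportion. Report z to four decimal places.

p̂₁ = 45/1531 = 0.0293926, p̂₂ = 24/1898 = 0.0126449.
Pooled p̂ = (45+24)/(1531+1898) = 69/3429 = 0.0201225.
SE = √(0.0197176 × 0.00118004) = 0.0048236.
z = (0.0293926 − 0.0126449)/0.0048236 = 0.0167477/0.0048236 = 3.4720.
p-value = P(Z < 3.472) ≈ 0.9997.

z = 3.4720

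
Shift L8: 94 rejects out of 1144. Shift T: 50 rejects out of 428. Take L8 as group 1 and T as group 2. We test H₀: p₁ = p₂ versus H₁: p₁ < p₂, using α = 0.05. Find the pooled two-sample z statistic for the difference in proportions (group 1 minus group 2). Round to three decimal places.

z = -2.120

p̂₁ = 94/1144 ≈ 0.082168, p̂₂ = 50/428 ≈ 0.116822.
Pooled p̂ = (94+50)/(1144+428) = 144/1572 = 0.091603.
SE = √(p̂(1−p̂)(1/n₁+1/n₂)) = √(0.091603·0.908397·0.00321057) = √(0.000267158) = 0.016345.
z = (0.082168 − 0.116822)/0.016345 = -0.034654/0.016345 = -2.120.
p-value = P(Z < -2.120) ≈ 0.0170, so at α = 0.05 we reject H₀.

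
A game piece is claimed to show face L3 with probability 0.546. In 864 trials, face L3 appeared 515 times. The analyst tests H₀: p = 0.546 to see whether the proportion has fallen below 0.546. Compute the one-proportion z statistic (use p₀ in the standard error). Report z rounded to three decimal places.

p̂ = 515/864 ≈ 0.596065.
Standard error under H₀: √(0.546×0.454/864) = 0.016938.
z = (0.596065 − 0.546)/0.016938 = 0.050065/0.016938 = 2.956.
p-value = P(Z < 2.956) ≈ 0.9984.

z = 2.956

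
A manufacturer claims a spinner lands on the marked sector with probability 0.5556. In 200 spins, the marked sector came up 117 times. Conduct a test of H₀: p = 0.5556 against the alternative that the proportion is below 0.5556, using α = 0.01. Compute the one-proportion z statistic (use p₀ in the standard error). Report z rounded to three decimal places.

p̂ = 117/200 ≈ 0.58500.
Standard error under H₀: √(0.5556×0.4444/200) = 0.03514.
z = (0.58500 − 0.5556)/0.03514 = 0.02940/0.03514 = 0.837.
p-value = P(Z < 0.837) ≈ 0.7986; since p > α = 0.01, fail to reject H₀.

z = 0.837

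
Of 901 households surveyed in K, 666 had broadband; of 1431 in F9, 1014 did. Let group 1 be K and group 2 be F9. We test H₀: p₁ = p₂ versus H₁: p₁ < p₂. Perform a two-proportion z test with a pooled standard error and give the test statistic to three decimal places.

p̂₁ = 666/901 ≈ 0.73918, p̂₂ = 1014/1431 ≈ 0.70860.
Pooled p̂ = (666+1014)/(901+1431) = 1680/2332 = 0.72041.
SE = √(0.201419 × 0.00180869) = 0.01909.
z = (0.73918 − 0.70860)/0.01909 = 0.03058/0.01909 = 1.602.

z = 1.602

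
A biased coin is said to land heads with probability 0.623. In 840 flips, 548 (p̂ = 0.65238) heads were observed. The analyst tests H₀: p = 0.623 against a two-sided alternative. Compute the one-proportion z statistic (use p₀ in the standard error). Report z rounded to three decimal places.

z = 1.757

p̂ = 548/840 = 0.65238.
Standard error under H₀: √(0.623×0.377/840) = 0.01672.
z = (0.65238 − 0.623)/0.01672 = 0.02938/0.01672 = 1.757.
p-value = 2·P(Z > 1.757) ≈ 0.0789.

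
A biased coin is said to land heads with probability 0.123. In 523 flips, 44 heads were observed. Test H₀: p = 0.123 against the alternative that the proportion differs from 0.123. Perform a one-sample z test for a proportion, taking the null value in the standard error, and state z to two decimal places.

z = -2.71

p̂ = 44/523 ≈ 0.08413.
Under H₀, SE = √(0.123·0.877/523) = √(0.000206254) = 0.01436.
z = (0.08413 − 0.123)/0.01436 = -0.03887/0.01436 = -2.71.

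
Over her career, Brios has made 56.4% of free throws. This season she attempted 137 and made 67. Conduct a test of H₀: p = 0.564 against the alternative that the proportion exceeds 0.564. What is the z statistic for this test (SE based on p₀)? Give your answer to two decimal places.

z = -1.77

p̂ = 67/137 ≈ 0.4891.
SE = √(p₀(1−p₀)/n) = √(0.2459/137) = 0.0424.
z = (0.4891 − 0.564)/0.0424 = -0.0749/0.0424 = -1.77.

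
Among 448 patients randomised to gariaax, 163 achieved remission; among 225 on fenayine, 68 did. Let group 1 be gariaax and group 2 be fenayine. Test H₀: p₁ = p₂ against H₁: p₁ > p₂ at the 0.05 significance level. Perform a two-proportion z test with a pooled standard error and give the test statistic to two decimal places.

p̂₁ = 163/448 ≈ 0.3638, p̂₂ = 68/225 ≈ 0.3022.
Pooled p̂ = (163+68)/(448+225) = 231/673 = 0.3432.
SE = √(0.225426 × 0.00667659) = 0.0388.
z = (0.3638 − 0.3022)/0.0388 = 0.0616/0.0388 = 1.59.
p-value = P(Z > 1.588) ≈ 0.0561. With α = 0.05, fail to reject H₀.

z = 1.59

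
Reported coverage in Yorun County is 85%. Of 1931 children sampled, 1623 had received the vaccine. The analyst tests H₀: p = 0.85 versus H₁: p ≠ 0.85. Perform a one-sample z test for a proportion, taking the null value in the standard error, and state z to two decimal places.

z = -1.17

p̂ = 1623/1931 ≈ 0.8405.
Standard error under H₀: √(0.85×0.15/1931) = 0.0081.
z = (0.8405 − 0.85)/0.0081 = -0.0095/0.0081 = -1.17.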